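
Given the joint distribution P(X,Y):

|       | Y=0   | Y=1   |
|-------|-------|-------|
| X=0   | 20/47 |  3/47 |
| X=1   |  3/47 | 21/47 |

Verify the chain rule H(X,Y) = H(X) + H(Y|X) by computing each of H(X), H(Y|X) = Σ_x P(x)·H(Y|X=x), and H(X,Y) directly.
H(X) = 0.9997 bits, H(Y|X) = 0.5509 bits, H(X,Y) = 1.5506 bits

Marginal of X (row sums):
  P(X=0) = 20/47 + 3/47 = 23/47
  P(X=1) = 3/47 + 21/47 = 24/47
H(X) = -[(23/47)·log₂(23/47) + (24/47)·log₂(24/47)]
  = 0.50455 + 0.49513 = 0.9997 bits

H(Y|X) = Σ_x P(x)·H(Y|X=x):
  X=0: P(X=0) = 23/47, P(Y|X=0) = (20/23, 3/23) → H(Y|X=0) = 0.55863
  X=1: P(X=1) = 24/47, P(Y|X=1) = (1/8, 7/8) → H(Y|X=1) = 0.54356
H(Y|X) = (23/47)·0.55863 + (24/47)·0.54356 = 0.5509 bits

H(X,Y) = -Σ_{x,y} P(x,y) log₂ P(x,y). Per-cell terms -P(x,y)·log₂P(x,y):
  X=0: 0.52454, 0.25338
  X=1: 0.25338, 0.51931
Sum of the 4 terms: H(X,Y) = 1.5506 bits

Chain rule check:
  H(X) + H(Y|X) = 0.9997 + 0.5509 = 1.5506 bits
  H(X,Y) = 1.5506 bits
✓ Chain rule verified.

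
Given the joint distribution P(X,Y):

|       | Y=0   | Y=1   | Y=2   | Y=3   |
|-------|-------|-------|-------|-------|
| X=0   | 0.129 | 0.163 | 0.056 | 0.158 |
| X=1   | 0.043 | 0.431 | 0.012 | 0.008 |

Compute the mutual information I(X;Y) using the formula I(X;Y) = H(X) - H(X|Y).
0.2648 bits

I(X;Y) = H(X) - H(X|Y)

Marginal of X (row sums):
  P(X=0) = 0.129 + 0.163 + 0.056 + 0.158 = 0.506
  P(X=1) = 0.043 + 0.431 + 0.012 + 0.008 = 0.494
H(X) = -[0.506·log₂(0.506) + 0.494·log₂(0.494)]
  = 0.497292 + 0.502604 = 0.99990 bits

Marginal of Y (column sums):
  P(Y=0) = 0.129 + 0.043 = 0.172
  P(Y=1) = 0.163 + 0.431 = 0.594
  P(Y=2) = 0.056 + 0.012 = 0.068
  P(Y=3) = 0.158 + 0.008 = 0.166
H(X|Y) = Σ_y P(y)·H(X|Y=y):
  Y=0: P(Y=0) = 0.172, P(X|Y=0) = (3/4, 1/4) → H(X|Y=0) = 0.811278
  Y=1: P(Y=1) = 0.594, P(X|Y=1) = (163/594, 431/594) → H(X|Y=1) = 0.847723
  Y=2: P(Y=2) = 0.068, P(X|Y=2) = (14/17, 3/17) → H(X|Y=2) = 0.672295
  Y=3: P(Y=3) = 0.166, P(X|Y=3) = (79/83, 4/83) → H(X|Y=3) = 0.278670
H(X|Y) = 0.172·0.811278 + 0.594·0.847723 + 0.068·0.672295 + 0.166·0.278670 = 0.73506 bits

I(X;Y) = H(X) - H(X|Y) = 0.99990 - 0.73506 = 0.2648 bits

Cross-check via I(X;Y) = H(X) + H(Y) - H(X,Y): computing H(Y) from the column sums and H(X,Y) from the 8 cells in the same way gives H(Y) = 1.57696 bits and H(X,Y) = 2.31202 bits, so
I(X;Y) = 0.99990 + 1.57696 - 2.31202 = 0.2648 bits ✓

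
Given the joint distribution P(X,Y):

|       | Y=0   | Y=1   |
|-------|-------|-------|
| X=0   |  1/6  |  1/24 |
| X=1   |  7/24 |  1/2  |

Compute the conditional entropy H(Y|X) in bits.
0.9021 bits

H(Y|X) = H(X,Y) - H(X)

H(X,Y) = -Σ_{x,y} P(x,y) log₂ P(x,y). Per-cell terms -P(x,y)·log₂P(x,y):
  X=0: 0.430827, 0.191040
  X=1: 0.518469, 0.500000
Sum of the 4 terms: H(X,Y) = 1.640336 bits

Marginal of X (row sums):
  P(X=0) = 1/6 + 1/24 = 5/24
  P(X=1) = 7/24 + 1/2 = 19/24
H(X) = -[(5/24)·log₂(5/24) + (19/24)·log₂(19/24)]
  = 0.471466 + 0.266819 = 0.738285 bits

H(Y|X) = H(X,Y) - H(X) = 1.640336 - 0.738285 = 0.9021 bits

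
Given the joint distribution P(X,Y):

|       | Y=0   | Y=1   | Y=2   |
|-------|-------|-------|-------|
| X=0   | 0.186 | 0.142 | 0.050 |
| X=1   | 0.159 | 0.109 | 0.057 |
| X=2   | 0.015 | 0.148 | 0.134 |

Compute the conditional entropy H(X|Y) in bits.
1.4064 bits

H(X|Y) = H(X,Y) - H(Y)

H(X,Y) = -Σ_{x,y} P(x,y) log₂ P(x,y). Per-cell terms -P(x,y)·log₂P(x,y):
  X=0: 0.451352, 0.399877, 0.216096
  X=1: 0.421811, 0.348538, 0.235575
  X=2: 0.090883, 0.407937, 0.388559
Sum of the 9 terms: H(X,Y) = 2.96063 bits

Marginal of Y (column sums):
  P(Y=0) = 0.186 + 0.159 + 0.015 = 0.360
  P(Y=1) = 0.142 + 0.109 + 0.148 = 0.399
  P(Y=2) = 0.050 + 0.057 + 0.134 = 0.241
H(Y) = -[0.360·log₂(0.360) + 0.399·log₂(0.399) + 0.241·log₂(0.241)]
  = 0.530615 + 0.528890 + 0.494748 = 1.55425 bits

H(X|Y) = H(X,Y) - H(Y) = 2.96063 - 1.55425 = 1.4064 bits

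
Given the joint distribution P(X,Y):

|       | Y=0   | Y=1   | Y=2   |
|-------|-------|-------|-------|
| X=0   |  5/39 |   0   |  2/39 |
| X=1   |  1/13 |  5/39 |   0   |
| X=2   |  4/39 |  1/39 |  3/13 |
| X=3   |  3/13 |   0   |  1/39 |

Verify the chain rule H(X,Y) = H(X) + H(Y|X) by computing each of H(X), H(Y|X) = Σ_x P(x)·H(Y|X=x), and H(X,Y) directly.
H(X) = 1.9476 bits, H(Y|X) = 0.9010 bits, H(X,Y) = 2.8487 bits

Marginal of X (row sums):
  P(X=0) = 5/39 + 0 + 2/39 = 7/39
  P(X=1) = 1/13 + 5/39 + 0 = 8/39
  P(X=2) = 4/39 + 1/39 + 3/13 = 14/39
  P(X=3) = 3/13 + 0 + 1/39 = 10/39
H(X) = -[(7/39)·log₂(7/39) + (8/39)·log₂(8/39) + (14/39)·log₂(14/39) + (10/39)·log₂(10/39)]
  = 0.444778 + 0.468800 + 0.530581 + 0.503455 = 1.9476 bits

H(Y|X) = Σ_x P(x)·H(Y|X=x):
  X=0: P(X=0) = 7/39, P(Y|X=0) = (5/7, 0, 2/7) → H(Y|X=0) = 0.863121
  X=1: P(X=1) = 8/39, P(Y|X=1) = (3/8, 5/8, 0) → H(Y|X=1) = 0.954434
  X=2: P(X=2) = 14/39, P(Y|X=2) = (2/7, 1/14, 9/14) → H(Y|X=2) = 1.198117
  X=3: P(X=3) = 10/39, P(Y|X=3) = (9/10, 0, 1/10) → H(Y|X=3) = 0.468996
H(Y|X) = (7/39)·0.863121 + (8/39)·0.954434 + (14/39)·1.198117 + (10/39)·0.468996 = 0.9010 bits

H(X,Y) = -Σ_{x,y} P(x,y) log₂ P(x,y). Per-cell terms -P(x,y)·log₂P(x,y):
  X=0: 0.379933, 0.000000, 0.219764
  X=1: 0.284649, 0.379933, 0.000000
  X=2: 0.336964, 0.135523, 0.488187
  X=3: 0.488187, 0.000000, 0.135523
  (cells with P = 0 contribute 0)
Sum of the 12 terms: H(X,Y) = 2.8487 bits

Chain rule check:
  H(X) + H(Y|X) = 1.9476 + 0.9010 = 2.8486 bits
  H(X,Y) = 2.8487 bits
✓ Chain rule verified (Δ = 0.0001 is 4-dp rounding noise: each of the three values was rounded independently).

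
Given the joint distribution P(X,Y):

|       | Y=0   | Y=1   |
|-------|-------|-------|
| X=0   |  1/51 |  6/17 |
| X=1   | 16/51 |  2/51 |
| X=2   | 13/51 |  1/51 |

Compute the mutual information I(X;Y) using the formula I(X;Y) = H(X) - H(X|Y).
0.5871 bits

I(X;Y) = H(X) - H(X|Y)

Marginal of X (row sums):
  P(X=0) = 1/51 + 6/17 = 19/51
  P(X=1) = 16/51 + 2/51 = 6/17
  P(X=2) = 13/51 + 1/51 = 14/51
H(X) = -[(19/51)·log₂(19/51) + (6/17)·log₂(6/17) + (14/51)·log₂(14/51)]
  = 0.5307 + 0.5303 + 0.5120 = 1.5730 bits

Marginal of Y (column sums):
  P(Y=0) = 1/51 + 16/51 + 13/51 = 10/17
  P(Y=1) = 6/17 + 2/51 + 1/51 = 7/17
H(X|Y) = Σ_y P(y)·H(X|Y=y):
  Y=0: P(Y=0) = 10/17, P(X|Y=0) = (1/30, 8/15, 13/30) → H(X|Y=0) = 1.1700
  Y=1: P(Y=1) = 7/17, P(X|Y=1) = (6/7, 2/21, 1/21) → H(X|Y=1) = 0.7229
H(X|Y) = (10/17)·1.1700 + (7/17)·0.7229 = 0.9859 bits

I(X;Y) = H(X) - H(X|Y) = 1.5730 - 0.9859 = 0.5871 bits

Cross-check via I(X;Y) = H(X) + H(Y) - H(X,Y): computing H(Y) from the column sums and H(X,Y) from the 6 cells in the same way gives H(Y) = 0.9774 bits and H(X,Y) = 1.9633 bits, so
I(X;Y) = 1.5730 + 0.9774 - 1.9633 = 0.5871 bits ✓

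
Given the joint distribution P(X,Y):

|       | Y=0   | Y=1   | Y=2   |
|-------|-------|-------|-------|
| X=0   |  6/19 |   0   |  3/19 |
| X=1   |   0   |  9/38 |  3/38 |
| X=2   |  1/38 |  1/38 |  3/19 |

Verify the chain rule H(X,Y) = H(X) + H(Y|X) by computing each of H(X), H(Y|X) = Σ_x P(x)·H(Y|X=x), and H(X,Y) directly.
H(X) = 1.5090 bits, H(Y|X) = 0.9146 bits, H(X,Y) = 2.4236 bits

Marginal of X (row sums):
  P(X=0) = 6/19 + 0 + 3/19 = 9/19
  P(X=1) = 0 + 9/38 + 3/38 = 6/19
  P(X=2) = 1/38 + 1/38 + 3/19 = 4/19
H(X) = -[(9/19)·log₂(9/19) + (6/19)·log₂(6/19) + (4/19)·log₂(4/19)]
  = 0.51063 + 0.52515 + 0.47325 = 1.5090 bits

H(Y|X) = Σ_x P(x)·H(Y|X=x):
  X=0: P(X=0) = 9/19, P(Y|X=0) = (2/3, 0, 1/3) → H(Y|X=0) = 0.91830
  X=1: P(X=1) = 6/19, P(Y|X=1) = (0, 3/4, 1/4) → H(Y|X=1) = 0.81128
  X=2: P(X=2) = 4/19, P(Y|X=2) = (1/8, 1/8, 3/4) → H(Y|X=2) = 1.06128
H(Y|X) = (9/19)·0.91830 + (6/19)·0.81128 + (4/19)·1.06128 = 0.9146 bits

H(X,Y) = -Σ_{x,y} P(x,y) log₂ P(x,y). Per-cell terms -P(x,y)·log₂P(x,y):
  X=0: 0.52515, 0.00000, 0.42047
  X=1: 0.00000, 0.49216, 0.28918
  X=2: 0.13810, 0.13810, 0.42047
  (cells with P = 0 contribute 0)
Sum of the 9 terms: H(X,Y) = 2.4236 bits

Chain rule check:
  H(X) + H(Y|X) = 1.5090 + 0.9146 = 2.4236 bits
  H(X,Y) = 2.4236 bits
✓ Chain rule verified.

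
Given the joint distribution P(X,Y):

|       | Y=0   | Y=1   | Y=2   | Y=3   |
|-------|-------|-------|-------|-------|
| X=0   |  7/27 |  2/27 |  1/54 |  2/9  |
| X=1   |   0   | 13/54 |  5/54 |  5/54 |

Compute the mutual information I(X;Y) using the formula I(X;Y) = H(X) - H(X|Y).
0.3889 bits

I(X;Y) = H(X) - H(X|Y)

Marginal of X (row sums):
  P(X=0) = 7/27 + 2/27 + 1/54 + 2/9 = 31/54
  P(X=1) = 0 + 13/54 + 5/54 + 5/54 = 23/54
H(X) = -[(31/54)·log₂(31/54) + (23/54)·log₂(23/54)]
  = 0.45966 + 0.52445 = 0.9841 bits

Marginal of Y (column sums):
  P(Y=0) = 7/27 + 0 = 7/27
  P(Y=1) = 2/27 + 13/54 = 17/54
  P(Y=2) = 1/54 + 5/54 = 1/9
  P(Y=3) = 2/9 + 5/54 = 17/54
H(X|Y) = Σ_y P(y)·H(X|Y=y):
  Y=0: P(Y=0) = 7/27, P(X|Y=0) = (1, 0) → H(X|Y=0) = 0.00000
  Y=1: P(Y=1) = 17/54, P(X|Y=1) = (4/17, 13/17) → H(X|Y=1) = 0.78713
  Y=2: P(Y=2) = 1/9, P(X|Y=2) = (1/6, 5/6) → H(X|Y=2) = 0.65002
  Y=3: P(Y=3) = 17/54, P(X|Y=3) = (12/17, 5/17) → H(X|Y=3) = 0.87398
H(X|Y) = (7/27)·0.00000 + (17/54)·0.78713 + (1/9)·0.65002 + (17/54)·0.87398 = 0.5952 bits

I(X;Y) = H(X) - H(X|Y) = 0.9841 - 0.5952 = 0.3889 bits

Cross-check via I(X;Y) = H(X) + H(Y) - H(X,Y): computing H(Y) from the column sums and H(X,Y) from the 8 cells in the same way gives H(Y) = 1.9070 bits and H(X,Y) = 2.5022 bits, so
I(X;Y) = 0.9841 + 1.9070 - 2.5022 = 0.3889 bits ✓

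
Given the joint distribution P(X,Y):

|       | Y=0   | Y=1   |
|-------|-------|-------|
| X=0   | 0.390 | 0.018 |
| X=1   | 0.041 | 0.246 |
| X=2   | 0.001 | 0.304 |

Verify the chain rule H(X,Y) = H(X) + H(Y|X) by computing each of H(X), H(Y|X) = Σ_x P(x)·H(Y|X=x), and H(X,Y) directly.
H(X) = 1.5670 bits, H(Y|X) = 0.2859 bits, H(X,Y) = 1.8530 bits

Marginal of X (row sums):
  P(X=0) = 0.390 + 0.018 = 0.408
  P(X=1) = 0.041 + 0.246 = 0.287
  P(X=2) = 0.001 + 0.304 = 0.305
H(X) = -[0.408·log₂(0.408) + 0.287·log₂(0.287) + 0.305·log₂(0.305)]
  = 0.52769 + 0.51685 + 0.52250 = 1.5670 bits

H(Y|X) = Σ_x P(x)·H(Y|X=x):
  X=0: P(X=0) = 0.408, P(Y|X=0) = (65/68, 3/68) → H(Y|X=0) = 0.26086
  X=1: P(X=1) = 0.287, P(Y|X=1) = (1/7, 6/7) → H(Y|X=1) = 0.59167
  X=2: P(X=2) = 0.305, P(Y|X=2) = (1/305, 304/305) → H(Y|X=2) = 0.03178
H(Y|X) = 0.408·0.26086 + 0.287·0.59167 + 0.305·0.03178 = 0.2859 bits

H(X,Y) = -Σ_{x,y} P(x,y) log₂ P(x,y). Per-cell terms -P(x,y)·log₂P(x,y):
  X=0: 0.52980, 0.10433
  X=1: 0.18894, 0.49772
  X=2: 0.00997, 0.52223
Sum of the 6 terms: H(X,Y) = 1.8530 bits

Chain rule check:
  H(X) + H(Y|X) = 1.5670 + 0.2859 = 1.8529 bits
  H(X,Y) = 1.8530 bits
✓ Chain rule verified (Δ = 0.0001 is 4-dp rounding noise: each of the three values was rounded independently).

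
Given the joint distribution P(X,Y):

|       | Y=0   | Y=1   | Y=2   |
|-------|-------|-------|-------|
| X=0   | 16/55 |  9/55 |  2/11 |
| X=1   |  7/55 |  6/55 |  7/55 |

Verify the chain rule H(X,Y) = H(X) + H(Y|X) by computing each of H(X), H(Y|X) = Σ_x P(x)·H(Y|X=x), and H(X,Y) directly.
H(X) = 0.9457 bits, H(Y|X) = 1.5528 bits, H(X,Y) = 2.4984 bits

Marginal of X (row sums):
  P(X=0) = 16/55 + 9/55 + 2/11 = 7/11
  P(X=1) = 7/55 + 6/55 + 7/55 = 4/11
H(X) = -[(7/11)·log₂(7/11) + (4/11)·log₂(4/11)]
  = 0.4150 + 0.5307 = 0.9457 bits

H(Y|X) = Σ_x P(x)·H(Y|X=x):
  X=0: P(X=0) = 7/11, P(Y|X=0) = (16/35, 9/35, 2/7) → H(Y|X=0) = 1.5365
  X=1: P(X=1) = 4/11, P(Y|X=1) = (7/20, 3/10, 7/20) → H(Y|X=1) = 1.5813
H(Y|X) = (7/11)·1.5365 + (4/11)·1.5813 = 1.5528 bits

H(X,Y) = -Σ_{x,y} P(x,y) log₂ P(x,y). Per-cell terms -P(x,y)·log₂P(x,y):
  X=0: 0.5182, 0.4273, 0.4472
  X=1: 0.3785, 0.3487, 0.3785
Sum of the 6 terms: H(X,Y) = 2.4984 bits

Chain rule check:
  H(X) + H(Y|X) = 0.9457 + 1.5528 = 2.4985 bits
  H(X,Y) = 2.4984 bits
✓ Chain rule verified (Δ = 0.0001 is 4-dp rounding noise: each of the three values was rounded independently).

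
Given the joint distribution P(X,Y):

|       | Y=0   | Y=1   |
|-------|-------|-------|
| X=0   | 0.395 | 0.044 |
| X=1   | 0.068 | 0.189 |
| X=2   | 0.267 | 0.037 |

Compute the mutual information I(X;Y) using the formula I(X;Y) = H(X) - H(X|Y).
0.2586 bits

I(X;Y) = H(X) - H(X|Y)

Marginal of X (row sums):
  P(X=0) = 0.395 + 0.044 = 0.439
  P(X=1) = 0.068 + 0.189 = 0.257
  P(X=2) = 0.267 + 0.037 = 0.304
H(X) = -[0.439·log₂(0.439) + 0.257·log₂(0.257) + 0.304·log₂(0.304)]
  = 0.52140 + 0.50376 + 0.52223 = 1.54739 bits

Marginal of Y (column sums):
  P(Y=0) = 0.395 + 0.068 + 0.267 = 0.730
  P(Y=1) = 0.044 + 0.189 + 0.037 = 0.270
H(X|Y) = Σ_y P(y)·H(X|Y=y):
  Y=0: P(Y=0) = 0.730, P(X|Y=0) = (79/146, 34/365, 267/730) → H(X|Y=0) = 1.32914
  Y=1: P(Y=1) = 0.270, P(X|Y=1) = (22/135, 7/10, 37/270) → H(X|Y=1) = 1.17967
H(X|Y) = 0.730·1.32914 + 0.270·1.17967 = 1.28878 bits

I(X;Y) = H(X) - H(X|Y) = 1.54739 - 1.28878 = 0.2586 bits

Cross-check via I(X;Y) = H(X) + H(Y) - H(X,Y): computing H(Y) from the column sums and H(X,Y) from the 6 cells in the same way gives H(Y) = 0.84146 bits and H(X,Y) = 2.13025 bits, so
I(X;Y) = 1.54739 + 0.84146 - 2.13025 = 0.2586 bits ✓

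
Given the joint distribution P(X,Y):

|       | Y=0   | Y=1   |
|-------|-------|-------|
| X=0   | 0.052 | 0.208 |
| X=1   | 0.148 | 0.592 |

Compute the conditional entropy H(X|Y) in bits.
0.8267 bits

H(X|Y) = H(X,Y) - H(Y)

H(X,Y) = -Σ_{x,y} P(x,y) log₂ P(x,y). Per-cell terms -P(x,y)·log₂P(x,y):
  X=0: 0.2217979, 0.4711917
  X=1: 0.4079370, 0.4477479
Sum of the 4 terms: H(X,Y) = 1.5486745 bits

Marginal of Y (column sums):
  P(Y=0) = 0.052 + 0.148 = 0.200
  P(Y=1) = 0.208 + 0.592 = 0.800
H(Y) = -[0.200·log₂(0.200) + 0.800·log₂(0.800)]
  = 0.4643856 + 0.2575425 = 0.7219281 bits

H(X|Y) = H(X,Y) - H(Y) = 1.5486745 - 0.7219281 = 0.8267 bits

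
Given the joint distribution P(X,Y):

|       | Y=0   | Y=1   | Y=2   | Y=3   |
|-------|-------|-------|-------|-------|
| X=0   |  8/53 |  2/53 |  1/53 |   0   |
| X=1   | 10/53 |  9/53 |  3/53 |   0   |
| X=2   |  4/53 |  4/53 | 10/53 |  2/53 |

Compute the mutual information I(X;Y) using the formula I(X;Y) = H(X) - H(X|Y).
0.2394 bits

I(X;Y) = H(X) - H(X|Y)

Marginal of X (row sums):
  P(X=0) = 8/53 + 2/53 + 1/53 + 0 = 11/53
  P(X=1) = 10/53 + 9/53 + 3/53 + 0 = 22/53
  P(X=2) = 4/53 + 4/53 + 10/53 + 2/53 = 20/53
H(X) = -[(11/53)·log₂(11/53) + (22/53)·log₂(22/53) + (20/53)·log₂(20/53)]
  = 0.4708 + 0.5265 + 0.5306 = 1.5279 bits

Marginal of Y (column sums):
  P(Y=0) = 8/53 + 10/53 + 4/53 = 22/53
  P(Y=1) = 2/53 + 9/53 + 4/53 = 15/53
  P(Y=2) = 1/53 + 3/53 + 10/53 = 14/53
  P(Y=3) = 0 + 0 + 2/53 = 2/53
H(X|Y) = Σ_y P(y)·H(X|Y=y):
  Y=0: P(Y=0) = 22/53, P(X|Y=0) = (4/11, 5/11, 2/11) → H(X|Y=0) = 1.4949
  Y=1: P(Y=1) = 15/53, P(X|Y=1) = (2/15, 3/5, 4/15) → H(X|Y=1) = 1.3383
  Y=2: P(Y=2) = 14/53, P(X|Y=2) = (1/14, 3/14, 5/7) → H(X|Y=2) = 1.0949
  Y=3: P(Y=3) = 2/53, P(X|Y=3) = (0, 0, 1) → H(X|Y=3) = 0.0000
H(X|Y) = (22/53)·1.4949 + (15/53)·1.3383 + (14/53)·1.0949 + (2/53)·0.0000 = 1.2885 bits

I(X;Y) = H(X) - H(X|Y) = 1.5279 - 1.2885 = 0.2394 bits

Cross-check via I(X;Y) = H(X) + H(Y) - H(X,Y): computing H(Y) from the column sums and H(X,Y) from the 12 cells in the same way gives H(Y) = 1.7277 bits and H(X,Y) = 3.0162 bits, so
I(X;Y) = 1.5279 + 1.7277 - 3.0162 = 0.2394 bits ✓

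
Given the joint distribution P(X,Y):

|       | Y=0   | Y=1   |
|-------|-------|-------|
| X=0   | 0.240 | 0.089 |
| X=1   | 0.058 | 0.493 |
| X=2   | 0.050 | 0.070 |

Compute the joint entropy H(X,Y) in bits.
2.0307 bits

H(X,Y) = -Σ_{x,y} P(x,y) log₂ P(x,y). Per-cell terms -P(x,y)·log₂P(x,y):
  X=0: 0.4941, 0.3106
  X=1: 0.2383, 0.5030
  X=2: 0.2161, 0.2686
Sum of the 6 terms: H(X,Y) = 2.0307 bits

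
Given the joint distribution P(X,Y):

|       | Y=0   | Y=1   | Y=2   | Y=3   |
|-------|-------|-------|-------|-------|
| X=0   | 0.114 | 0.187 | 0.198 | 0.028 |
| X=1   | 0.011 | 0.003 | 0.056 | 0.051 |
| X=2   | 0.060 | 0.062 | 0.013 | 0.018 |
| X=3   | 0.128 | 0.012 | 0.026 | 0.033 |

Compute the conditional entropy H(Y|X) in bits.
1.6650 bits

H(Y|X) = H(X,Y) - H(X)

H(X,Y) = -Σ_{x,y} P(x,y) log₂ P(x,y). Per-cell terms -P(x,y)·log₂P(x,y):
  X=0: 0.35715, 0.45233, 0.46261, 0.14444
  X=1: 0.07157, 0.02514, 0.23287, 0.21896
  X=2: 0.24353, 0.24872, 0.08145, 0.10433
  X=3: 0.37962, 0.07657, 0.13690, 0.16241
Sum of the 16 terms: H(X,Y) = 3.3986 bits

Marginal of X (row sums):
  P(X=0) = 0.114 + 0.187 + 0.198 + 0.028 = 0.527
  P(X=1) = 0.011 + 0.003 + 0.056 + 0.051 = 0.121
  P(X=2) = 0.060 + 0.062 + 0.013 + 0.018 = 0.153
  P(X=3) = 0.128 + 0.012 + 0.026 + 0.033 = 0.199
H(X) = -[0.527·log₂(0.527) + 0.121·log₂(0.121) + 0.153·log₂(0.153) + 0.199·log₂(0.199)]
  = 0.48701 + 0.36868 + 0.41438 + 0.46350 = 1.7336 bits

H(Y|X) = H(X,Y) - H(X) = 3.3986 - 1.7336 = 1.6650 bits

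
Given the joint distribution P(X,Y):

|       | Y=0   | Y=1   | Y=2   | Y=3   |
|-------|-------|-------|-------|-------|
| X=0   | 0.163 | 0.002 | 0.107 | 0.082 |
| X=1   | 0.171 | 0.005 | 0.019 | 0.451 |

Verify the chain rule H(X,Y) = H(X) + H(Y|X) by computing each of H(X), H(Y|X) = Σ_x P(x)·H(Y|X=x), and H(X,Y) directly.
H(X) = 0.9376 bits, H(Y|X) = 1.2485 bits, H(X,Y) = 2.1861 bits

Marginal of X (row sums):
  P(X=0) = 0.163 + 0.002 + 0.107 + 0.082 = 0.354
  P(X=1) = 0.171 + 0.005 + 0.019 + 0.451 = 0.646
H(X) = -[0.354·log₂(0.354) + 0.646·log₂(0.646)]
  = 0.53036 + 0.40723 = 0.9376 bits

H(Y|X) = Σ_x P(x)·H(Y|X=x):
  X=0: P(X=0) = 0.354, P(Y|X=0) = (163/354, 1/177, 107/354, 41/177) → H(Y|X=0) = 1.56789
  X=1: P(X=1) = 0.646, P(Y|X=1) = (9/34, 5/646, 1/34, 451/646) → H(Y|X=1) = 1.07342
H(Y|X) = 0.354·1.56789 + 0.646·1.07342 = 1.2485 bits

H(X,Y) = -Σ_{x,y} P(x,y) log₂ P(x,y). Per-cell terms -P(x,y)·log₂P(x,y):
  X=0: 0.42658, 0.01793, 0.34500, 0.29588
  X=1: 0.43570, 0.03822, 0.10864, 0.51811
Sum of the 8 terms: H(X,Y) = 2.1861 bits

Chain rule check:
  H(X) + H(Y|X) = 0.9376 + 1.2485 = 2.1861 bits
  H(X,Y) = 2.1861 bits
✓ Chain rule verified.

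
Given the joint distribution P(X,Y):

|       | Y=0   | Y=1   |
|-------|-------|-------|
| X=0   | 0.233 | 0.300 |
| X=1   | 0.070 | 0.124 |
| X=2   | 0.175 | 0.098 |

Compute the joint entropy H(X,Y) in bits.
2.4212 bits

H(X,Y) = -Σ_{x,y} P(x,y) log₂ P(x,y). Per-cell terms -P(x,y)·log₂P(x,y):
  X=0: 0.48967, 0.52109
  X=1: 0.26856, 0.37344
  X=2: 0.44005, 0.32841
Sum of the 6 terms: H(X,Y) = 2.4212 bits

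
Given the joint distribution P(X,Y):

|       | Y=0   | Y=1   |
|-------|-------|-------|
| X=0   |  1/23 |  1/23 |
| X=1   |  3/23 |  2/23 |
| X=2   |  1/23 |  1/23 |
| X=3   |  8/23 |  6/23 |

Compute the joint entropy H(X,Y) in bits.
2.5121 bits

H(X,Y) = -Σ_{x,y} P(x,y) log₂ P(x,y). Per-cell terms -P(x,y)·log₂P(x,y):
  X=0: 0.1967, 0.1967
  X=1: 0.3833, 0.3064
  X=2: 0.1967, 0.1967
  X=3: 0.5299, 0.5057
Sum of the 8 terms: H(X,Y) = 2.5121 bits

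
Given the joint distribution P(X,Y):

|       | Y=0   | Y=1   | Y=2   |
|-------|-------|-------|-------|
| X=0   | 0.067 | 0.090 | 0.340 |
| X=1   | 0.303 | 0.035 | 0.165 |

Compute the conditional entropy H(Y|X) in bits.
1.2233 bits

H(Y|X) = H(X,Y) - H(X)

H(X,Y) = -Σ_{x,y} P(x,y) log₂ P(x,y). Per-cell terms -P(x,y)·log₂P(x,y):
  X=0: 0.261280, 0.312654, 0.529174
  X=1: 0.521951, 0.169278, 0.428911
Sum of the 6 terms: H(X,Y) = 2.22325 bits

Marginal of X (row sums):
  P(X=0) = 0.067 + 0.090 + 0.340 = 0.497
  P(X=1) = 0.303 + 0.035 + 0.165 = 0.503
H(X) = -[0.497·log₂(0.497) + 0.503·log₂(0.503)]
  = 0.501315 + 0.498659 = 0.99997 bits

H(Y|X) = H(X,Y) - H(X) = 2.22325 - 0.99997 = 1.2233 bits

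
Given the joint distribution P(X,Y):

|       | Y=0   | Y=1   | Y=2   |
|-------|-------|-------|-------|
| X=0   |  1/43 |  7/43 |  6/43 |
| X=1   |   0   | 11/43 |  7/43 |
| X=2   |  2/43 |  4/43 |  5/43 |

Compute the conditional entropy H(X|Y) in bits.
1.4755 bits

H(X|Y) = H(X,Y) - H(Y)

H(X,Y) = -Σ_{x,y} P(x,y) log₂ P(x,y). Per-cell terms -P(x,y)·log₂P(x,y):
  X=0: 0.126192, 0.426334, 0.396461
  X=1: 0.000000, 0.503143, 0.426334
  X=2: 0.205873, 0.318722, 0.360969
  (cells with P = 0 contribute 0)
Sum of the 9 terms: H(X,Y) = 2.76403 bits

Marginal of Y (column sums):
  P(Y=0) = 1/43 + 0 + 2/43 = 3/43
  P(Y=1) = 7/43 + 11/43 + 4/43 = 22/43
  P(Y=2) = 6/43 + 7/43 + 5/43 = 18/43
H(Y) = -[(3/43)·log₂(3/43) + (22/43)·log₂(22/43) + (18/43)·log₂(18/43)]
  = 0.267998 + 0.494659 + 0.525910 = 1.28857 bits

H(X|Y) = H(X,Y) - H(Y) = 2.76403 - 1.28857 = 1.4755 bits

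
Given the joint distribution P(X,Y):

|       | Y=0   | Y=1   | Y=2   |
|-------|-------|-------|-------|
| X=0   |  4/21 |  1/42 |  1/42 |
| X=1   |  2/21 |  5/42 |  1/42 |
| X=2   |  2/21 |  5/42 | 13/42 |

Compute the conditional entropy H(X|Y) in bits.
1.1746 bits

H(X|Y) = H(X,Y) - H(Y)

H(X,Y) = -Σ_{x,y} P(x,y) log₂ P(x,y). Per-cell terms -P(x,y)·log₂P(x,y):
  X=0: 0.4556795, 0.1283885, 0.1283885
  X=1: 0.3230778, 0.3655225, 0.1283885
  X=2: 0.3230778, 0.3655225, 0.5236764
Sum of the 9 terms: H(X,Y) = 2.741722 bits

Marginal of Y (column sums):
  P(Y=0) = 4/21 + 2/21 + 2/21 = 8/21
  P(Y=1) = 1/42 + 5/42 + 5/42 = 11/42
  P(Y=2) = 1/42 + 1/42 + 13/42 = 5/14
H(Y) = -[(8/21)·log₂(8/21) + (11/42)·log₂(11/42) + (5/14)·log₂(5/14)]
  = 0.5304066 + 0.5062320 + 0.5305096 = 1.567148 bits

H(X|Y) = H(X,Y) - H(Y) = 2.741722 - 1.567148 = 1.1746 bits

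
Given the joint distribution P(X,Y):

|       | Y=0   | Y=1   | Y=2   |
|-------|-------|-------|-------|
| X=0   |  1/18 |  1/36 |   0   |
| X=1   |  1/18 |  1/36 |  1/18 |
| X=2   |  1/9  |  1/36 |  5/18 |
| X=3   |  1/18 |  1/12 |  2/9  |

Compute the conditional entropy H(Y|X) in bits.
1.2528 bits

H(Y|X) = H(X,Y) - H(X)

H(X,Y) = -Σ_{x,y} P(x,y) log₂ P(x,y). Per-cell terms -P(x,y)·log₂P(x,y):
  X=0: 0.2317, 0.1436, 0.0000
  X=1: 0.2317, 0.1436, 0.2317
  X=2: 0.3522, 0.1436, 0.5133
  X=3: 0.2317, 0.2987, 0.4822
  (cells with P = 0 contribute 0)
Sum of the 12 terms: H(X,Y) = 3.0040 bits

Marginal of X (row sums):
  P(X=0) = 1/18 + 1/36 + 0 = 1/12
  P(X=1) = 1/18 + 1/36 + 1/18 = 5/36
  P(X=2) = 1/9 + 1/36 + 5/18 = 5/12
  P(X=3) = 1/18 + 1/12 + 2/9 = 13/36
H(X) = -[(1/12)·log₂(1/12) + (5/36)·log₂(5/36) + (5/12)·log₂(5/12) + (13/36)·log₂(13/36)]
  = 0.2987 + 0.3956 + 0.5263 + 0.5306 = 1.7512 bits

H(Y|X) = H(X,Y) - H(X) = 3.0040 - 1.7512 = 1.2528 bits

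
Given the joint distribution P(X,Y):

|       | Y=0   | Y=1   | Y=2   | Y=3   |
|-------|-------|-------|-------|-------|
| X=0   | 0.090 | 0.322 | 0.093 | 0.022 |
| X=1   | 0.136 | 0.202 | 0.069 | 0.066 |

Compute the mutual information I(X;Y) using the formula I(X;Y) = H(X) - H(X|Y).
0.0439 bits

I(X;Y) = H(X) - H(X|Y)

Marginal of X (row sums):
  P(X=0) = 0.090 + 0.322 + 0.093 + 0.022 = 0.527
  P(X=1) = 0.136 + 0.202 + 0.069 + 0.066 = 0.473
H(X) = -[0.527·log₂(0.527) + 0.473·log₂(0.473)]
  = 0.4870 + 0.5109 = 0.9979 bits

Marginal of Y (column sums):
  P(Y=0) = 0.090 + 0.136 = 0.226
  P(Y=1) = 0.322 + 0.202 = 0.524
  P(Y=2) = 0.093 + 0.069 = 0.162
  P(Y=3) = 0.022 + 0.066 = 0.088
H(X|Y) = Σ_y P(y)·H(X|Y=y):
  Y=0: P(Y=0) = 0.226, P(X|Y=0) = (45/113, 68/113) → H(X|Y=0) = 0.9699
  Y=1: P(Y=1) = 0.524, P(X|Y=1) = (161/262, 101/262) → H(X|Y=1) = 0.9618
  Y=2: P(Y=2) = 0.162, P(X|Y=2) = (31/54, 23/54) → H(X|Y=2) = 0.9841
  Y=3: P(Y=3) = 0.088, P(X|Y=3) = (1/4, 3/4) → H(X|Y=3) = 0.8113
H(X|Y) = 0.226·0.9699 + 0.524·0.9618 + 0.162·0.9841 + 0.088·0.8113 = 0.9540 bits

I(X;Y) = H(X) - H(X|Y) = 0.9979 - 0.9540 = 0.0439 bits

Cross-check via I(X;Y) = H(X) + H(Y) - H(X,Y): computing H(Y) from the column sums and H(X,Y) from the 8 cells in the same way gives H(Y) = 1.7074 bits and H(X,Y) = 2.6614 bits, so
I(X;Y) = 0.9979 + 1.7074 - 2.6614 = 0.0439 bits ✓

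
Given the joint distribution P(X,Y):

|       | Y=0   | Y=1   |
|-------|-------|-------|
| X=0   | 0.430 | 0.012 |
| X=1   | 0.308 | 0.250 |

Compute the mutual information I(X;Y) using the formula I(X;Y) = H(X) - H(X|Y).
0.1966 bits

I(X;Y) = H(X) - H(X|Y)

Marginal of X (row sums):
  P(X=0) = 0.430 + 0.012 = 0.442
  P(X=1) = 0.308 + 0.250 = 0.558
H(X) = -[0.442·log₂(0.442) + 0.558·log₂(0.558)]
  = 0.52062 + 0.46965 = 0.9903 bits

Marginal of Y (column sums):
  P(Y=0) = 0.430 + 0.308 = 0.738
  P(Y=1) = 0.012 + 0.250 = 0.262
H(X|Y) = Σ_y P(y)·H(X|Y=y):
  Y=0: P(Y=0) = 0.738, P(X|Y=0) = (215/369, 154/369) → H(X|Y=0) = 0.98020
  Y=1: P(Y=1) = 0.262, P(X|Y=1) = (6/131, 125/131) → H(X|Y=1) = 0.26829
H(X|Y) = 0.738·0.98020 + 0.262·0.26829 = 0.7937 bits

I(X;Y) = H(X) - H(X|Y) = 0.9903 - 0.7937 = 0.1966 bits

Cross-check via I(X;Y) = H(X) + H(Y) - H(X,Y): computing H(Y) from the column sums and H(X,Y) from the 4 cells in the same way gives H(Y) = 0.8297 bits and H(X,Y) = 1.6234 bits, so
I(X;Y) = 0.9903 + 0.8297 - 1.6234 = 0.1966 bits ✓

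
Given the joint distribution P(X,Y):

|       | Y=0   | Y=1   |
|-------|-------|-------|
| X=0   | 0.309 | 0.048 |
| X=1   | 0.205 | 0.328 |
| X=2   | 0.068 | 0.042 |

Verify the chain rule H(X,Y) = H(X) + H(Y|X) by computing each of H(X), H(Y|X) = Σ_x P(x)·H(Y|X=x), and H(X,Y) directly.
H(X) = 1.3646 bits, H(Y|X) = 0.8212 bits, H(X,Y) = 2.1858 bits

Marginal of X (row sums):
  P(X=0) = 0.309 + 0.048 = 0.357
  P(X=1) = 0.205 + 0.328 = 0.533
  P(X=2) = 0.068 + 0.042 = 0.110
H(X) = -[0.357·log₂(0.357) + 0.533·log₂(0.533) + 0.110·log₂(0.110)]
  = 0.53050 + 0.48385 + 0.35029 = 1.3646 bits

H(Y|X) = Σ_x P(x)·H(Y|X=x):
  X=0: P(X=0) = 0.357, P(Y|X=0) = (103/119, 16/119) → H(Y|X=0) = 0.56953
  X=1: P(X=1) = 0.533, P(Y|X=1) = (5/13, 8/13) → H(Y|X=1) = 0.96124
  X=2: P(X=2) = 0.110, P(Y|X=2) = (34/55, 21/55) → H(Y|X=2) = 0.95932
H(Y|X) = 0.357·0.56953 + 0.533·0.96124 + 0.110·0.95932 = 0.8212 bits

H(X,Y) = -Σ_{x,y} P(x,y) log₂ P(x,y). Per-cell terms -P(x,y)·log₂P(x,y):
  X=0: 0.52355, 0.21028
  X=1: 0.46869, 0.52750
  X=2: 0.26373, 0.19209
Sum of the 6 terms: H(X,Y) = 2.1858 bits

Chain rule check:
  H(X) + H(Y|X) = 1.3646 + 0.8212 = 2.1858 bits
  H(X,Y) = 2.1858 bits
✓ Chain rule verified.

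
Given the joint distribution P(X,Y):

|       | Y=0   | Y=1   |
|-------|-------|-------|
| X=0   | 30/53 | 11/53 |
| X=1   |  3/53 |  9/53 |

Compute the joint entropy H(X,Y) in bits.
1.6044 bits

H(X,Y) = -Σ_{x,y} P(x,y) log₂ P(x,y). Per-cell terms -P(x,y)·log₂P(x,y):
  X=0: 0.4647, 0.4708
  X=1: 0.2345, 0.4344
Sum of the 4 terms: H(X,Y) = 1.6044 bits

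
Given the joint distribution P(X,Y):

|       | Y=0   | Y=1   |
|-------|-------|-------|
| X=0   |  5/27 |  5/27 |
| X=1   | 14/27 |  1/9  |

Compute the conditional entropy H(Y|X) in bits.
0.7937 bits

H(Y|X) = H(X,Y) - H(X)

H(X,Y) = -Σ_{x,y} P(x,y) log₂ P(x,y). Per-cell terms -P(x,y)·log₂P(x,y):
  X=0: 0.45055, 0.45055
  X=1: 0.49131, 0.35221
Sum of the 4 terms: H(X,Y) = 1.74462 bits

Marginal of X (row sums):
  P(X=0) = 5/27 + 5/27 = 10/27
  P(X=1) = 14/27 + 1/9 = 17/27
H(X) = -[(10/27)·log₂(10/27) + (17/27)·log₂(17/27)]
  = 0.53073 + 0.42023 = 0.95096 bits

H(Y|X) = H(X,Y) - H(X) = 1.74462 - 0.95096 = 0.7937 bits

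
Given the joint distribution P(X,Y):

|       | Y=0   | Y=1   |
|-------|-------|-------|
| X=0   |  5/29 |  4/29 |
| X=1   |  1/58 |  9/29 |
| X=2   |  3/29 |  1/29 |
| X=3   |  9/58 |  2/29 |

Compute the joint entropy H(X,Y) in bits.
2.6456 bits

H(X,Y) = -Σ_{x,y} P(x,y) log₂ P(x,y). Per-cell terms -P(x,y)·log₂P(x,y):
  X=0: 0.43725, 0.39420
  X=1: 0.10100, 0.52388
  X=2: 0.33859, 0.16752
  X=3: 0.41711, 0.26607
Sum of the 8 terms: H(X,Y) = 2.6456 bits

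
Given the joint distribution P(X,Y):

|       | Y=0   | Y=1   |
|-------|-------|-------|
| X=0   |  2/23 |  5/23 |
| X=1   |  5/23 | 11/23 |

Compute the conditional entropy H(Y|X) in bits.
0.8860 bits

H(Y|X) = H(X,Y) - H(X)

H(X,Y) = -Σ_{x,y} P(x,y) log₂ P(x,y). Per-cell terms -P(x,y)·log₂P(x,y):
  X=0: 0.306397, 0.478616
  X=1: 0.478616, 0.508932
Sum of the 4 terms: H(X,Y) = 1.77256 bits

Marginal of X (row sums):
  P(X=0) = 2/23 + 5/23 = 7/23
  P(X=1) = 5/23 + 11/23 = 16/23
H(X) = -[(7/23)·log₂(7/23) + (16/23)·log₂(16/23)]
  = 0.522324 + 0.364217 = 0.88654 bits

H(Y|X) = H(X,Y) - H(X) = 1.77256 - 0.88654 = 0.8860 bits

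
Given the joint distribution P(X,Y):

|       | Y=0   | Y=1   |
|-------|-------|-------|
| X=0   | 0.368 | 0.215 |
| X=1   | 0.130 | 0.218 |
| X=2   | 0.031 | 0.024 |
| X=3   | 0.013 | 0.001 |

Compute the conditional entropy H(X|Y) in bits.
1.2503 bits

H(X|Y) = H(X,Y) - H(Y)

H(X,Y) = -Σ_{x,y} P(x,y) log₂ P(x,y). Per-cell terms -P(x,y)·log₂P(x,y):
  X=0: 0.53074, 0.47678
  X=1: 0.38264, 0.47908
  X=2: 0.15536, 0.12914
  X=3: 0.08145, 0.00997
Sum of the 8 terms: H(X,Y) = 2.2452 bits

Marginal of Y (column sums):
  P(Y=0) = 0.368 + 0.130 + 0.031 + 0.013 = 0.542
  P(Y=1) = 0.215 + 0.218 + 0.024 + 0.001 = 0.458
H(Y) = -[0.542·log₂(0.542) + 0.458·log₂(0.458)]
  = 0.47893 + 0.51597 = 0.9949 bits

H(X|Y) = H(X,Y) - H(Y) = 2.2452 - 0.9949 = 1.2503 bits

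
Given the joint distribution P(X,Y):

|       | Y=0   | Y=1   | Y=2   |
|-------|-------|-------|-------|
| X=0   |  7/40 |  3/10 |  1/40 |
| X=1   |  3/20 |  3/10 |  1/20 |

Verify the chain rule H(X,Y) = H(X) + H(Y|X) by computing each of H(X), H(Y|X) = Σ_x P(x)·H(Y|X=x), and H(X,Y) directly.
H(X) = 1.0000 bits, H(Y|X) = 1.2419 bits, H(X,Y) = 2.2419 bits

Marginal of X (row sums):
  P(X=0) = 7/40 + 3/10 + 1/40 = 1/2
  P(X=1) = 3/20 + 3/10 + 1/20 = 1/2
H(X) = -[(1/2)·log₂(1/2) + (1/2)·log₂(1/2)]
  = 0.50000 + 0.50000 = 1.0000 bits

H(Y|X) = Σ_x P(x)·H(Y|X=x):
  X=0: P(X=0) = 1/2, P(Y|X=0) = (7/20, 3/5, 1/20) → H(Y|X=0) = 1.18838
  X=1: P(X=1) = 1/2, P(Y|X=1) = (3/10, 3/5, 1/10) → H(Y|X=1) = 1.29546
H(Y|X) = (1/2)·1.18838 + (1/2)·1.29546 = 1.2419 bits

H(X,Y) = -Σ_{x,y} P(x,y) log₂ P(x,y). Per-cell terms -P(x,y)·log₂P(x,y):
  X=0: 0.44005, 0.52109, 0.13305
  X=1: 0.41054, 0.52109, 0.21610
Sum of the 6 terms: H(X,Y) = 2.2419 bits

Chain rule check:
  H(X) + H(Y|X) = 1.0000 + 1.2419 = 2.2419 bits
  H(X,Y) = 2.2419 bits
✓ Chain rule verified.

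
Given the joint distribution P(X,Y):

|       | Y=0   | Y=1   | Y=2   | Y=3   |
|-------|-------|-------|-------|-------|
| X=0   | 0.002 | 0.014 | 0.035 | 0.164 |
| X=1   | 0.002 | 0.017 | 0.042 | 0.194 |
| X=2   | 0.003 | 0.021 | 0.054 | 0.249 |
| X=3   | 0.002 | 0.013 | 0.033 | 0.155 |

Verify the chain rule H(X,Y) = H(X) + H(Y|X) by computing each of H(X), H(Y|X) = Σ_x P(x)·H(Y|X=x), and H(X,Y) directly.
H(X) = 1.9738 bits, H(Y|X) = 1.0440 bits, H(X,Y) = 3.0178 bits

Marginal of X (row sums):
  P(X=0) = 0.002 + 0.014 + 0.035 + 0.164 = 0.215
  P(X=1) = 0.002 + 0.017 + 0.042 + 0.194 = 0.255
  P(X=2) = 0.003 + 0.021 + 0.054 + 0.249 = 0.327
  P(X=3) = 0.002 + 0.013 + 0.033 + 0.155 = 0.203
H(X) = -[0.215·log₂(0.215) + 0.255·log₂(0.255) + 0.327·log₂(0.327) + 0.203·log₂(0.203)]
  = 0.47678 + 0.50271 + 0.52733 + 0.46699 = 1.9738 bits

H(Y|X) = Σ_x P(x)·H(Y|X=x):
  X=0: P(X=0) = 0.215, P(Y|X=0) = (2/215, 14/215, 7/43, 164/215) → H(Y|X=0) = 1.04370
  X=1: P(X=1) = 0.255, P(Y|X=1) = (2/255, 1/15, 14/85, 194/255) → H(Y|X=1) = 1.04397
  X=2: P(X=2) = 0.327, P(Y|X=2) = (1/109, 7/109, 18/109, 83/109) → H(Y|X=2) = 1.04490
  X=3: P(X=3) = 0.203, P(Y|X=3) = (2/203, 13/203, 33/203, 155/203) → H(Y|X=3) = 1.04282
H(Y|X) = 0.215·1.04370 + 0.255·1.04397 + 0.327·1.04490 + 0.203·1.04282 = 1.0440 bits

H(X,Y) = -Σ_{x,y} P(x,y) log₂ P(x,y). Per-cell terms -P(x,y)·log₂P(x,y):
  X=0: 0.01793, 0.08622, 0.16928, 0.42775
  X=1: 0.01793, 0.09993, 0.19209, 0.45898
  X=2: 0.02514, 0.11704, 0.22739, 0.49944
  X=3: 0.01793, 0.08145, 0.16241, 0.41690
Sum of the 16 terms: H(X,Y) = 3.0178 bits

Chain rule check:
  H(X) + H(Y|X) = 1.9738 + 1.0440 = 3.0178 bits
  H(X,Y) = 3.0178 bits
✓ Chain rule verified.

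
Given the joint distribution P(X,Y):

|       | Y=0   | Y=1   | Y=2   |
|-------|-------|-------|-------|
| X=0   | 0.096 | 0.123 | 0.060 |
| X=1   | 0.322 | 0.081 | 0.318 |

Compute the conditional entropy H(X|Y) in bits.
0.7613 bits

H(X|Y) = H(X,Y) - H(Y)

H(X,Y) = -Σ_{x,y} P(x,y) log₂ P(x,y). Per-cell terms -P(x,y)·log₂P(x,y):
  X=0: 0.32456, 0.37186, 0.24353
  X=1: 0.52643, 0.29370, 0.52562
Sum of the 6 terms: H(X,Y) = 2.2857 bits

Marginal of Y (column sums):
  P(Y=0) = 0.096 + 0.322 = 0.418
  P(Y=1) = 0.123 + 0.081 = 0.204
  P(Y=2) = 0.060 + 0.318 = 0.378
H(Y) = -[0.418·log₂(0.418) + 0.204·log₂(0.204) + 0.378·log₂(0.378)]
  = 0.52602 + 0.46785 + 0.53054 = 1.5244 bits

H(X|Y) = H(X,Y) - H(Y) = 2.2857 - 1.5244 = 0.7613 bits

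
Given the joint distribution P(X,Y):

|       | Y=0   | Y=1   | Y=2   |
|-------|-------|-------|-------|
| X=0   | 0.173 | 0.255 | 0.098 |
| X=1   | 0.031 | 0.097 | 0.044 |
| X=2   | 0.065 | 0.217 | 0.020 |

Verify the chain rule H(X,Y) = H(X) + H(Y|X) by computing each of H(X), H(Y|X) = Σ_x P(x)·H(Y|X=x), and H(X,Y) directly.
H(X) = 1.4460 bits, H(Y|X) = 1.3507 bits, H(X,Y) = 2.7967 bits

Marginal of X (row sums):
  P(X=0) = 0.173 + 0.255 + 0.098 = 0.526
  P(X=1) = 0.031 + 0.097 + 0.044 = 0.172
  P(X=2) = 0.065 + 0.217 + 0.020 = 0.302
H(X) = -[0.526·log₂(0.526) + 0.172·log₂(0.172) + 0.302·log₂(0.302)]
  = 0.4875 + 0.4368 + 0.5217 = 1.4460 bits

H(Y|X) = Σ_x P(x)·H(Y|X=x):
  X=0: P(X=0) = 0.526, P(Y|X=0) = (173/526, 255/526, 49/263) → H(Y|X=0) = 1.4857
  X=1: P(X=1) = 0.172, P(Y|X=1) = (31/172, 97/172, 11/43) → H(Y|X=1) = 1.4147
  X=2: P(X=2) = 0.302, P(Y|X=2) = (65/302, 217/302, 10/151) → H(Y|X=2) = 1.0790
H(Y|X) = 0.526·1.4857 + 0.172·1.4147 + 0.302·1.0790 = 1.3507 bits

H(X,Y) = -Σ_{x,y} P(x,y) log₂ P(x,y). Per-cell terms -P(x,y)·log₂P(x,y):
  X=0: 0.4379, 0.5027, 0.3284
  X=1: 0.1554, 0.3265, 0.1983
  X=2: 0.2563, 0.4783, 0.1129
Sum of the 9 terms: H(X,Y) = 2.7967 bits

Chain rule check:
  H(X) + H(Y|X) = 1.4460 + 1.3507 = 2.7967 bits
  H(X,Y) = 2.7967 bits
✓ Chain rule verified.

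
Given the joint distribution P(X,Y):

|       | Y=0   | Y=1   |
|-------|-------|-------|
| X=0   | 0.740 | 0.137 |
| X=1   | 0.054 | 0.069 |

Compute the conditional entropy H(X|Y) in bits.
0.4741 bits

H(X|Y) = H(X,Y) - H(Y)

H(X,Y) = -Σ_{x,y} P(x,y) log₂ P(x,y). Per-cell terms -P(x,y)·log₂P(x,y):
  X=0: 0.32146, 0.39288
  X=1: 0.22739, 0.26615
Sum of the 4 terms: H(X,Y) = 1.2079 bits

Marginal of Y (column sums):
  P(Y=0) = 0.740 + 0.054 = 0.794
  P(Y=1) = 0.137 + 0.069 = 0.206
H(Y) = -[0.794·log₂(0.794) + 0.206·log₂(0.206)]
  = 0.26423 + 0.46953 = 0.7338 bits

H(X|Y) = H(X,Y) - H(Y) = 1.2079 - 0.7338 = 0.4741 bits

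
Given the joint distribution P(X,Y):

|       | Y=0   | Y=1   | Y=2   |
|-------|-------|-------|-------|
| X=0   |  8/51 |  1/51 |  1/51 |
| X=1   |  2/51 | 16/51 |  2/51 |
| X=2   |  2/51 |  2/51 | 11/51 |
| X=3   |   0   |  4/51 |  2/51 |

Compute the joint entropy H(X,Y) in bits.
2.8478 bits

H(X,Y) = -Σ_{x,y} P(x,y) log₂ P(x,y). Per-cell terms -P(x,y)·log₂P(x,y):
  X=0: 0.41920, 0.11122, 0.11122
  X=1: 0.18323, 0.52468, 0.18323
  X=2: 0.18323, 0.18323, 0.47731
  X=3: 0.00000, 0.28803, 0.18323
  (cells with P = 0 contribute 0)
Sum of the 12 terms: H(X,Y) = 2.8478 bits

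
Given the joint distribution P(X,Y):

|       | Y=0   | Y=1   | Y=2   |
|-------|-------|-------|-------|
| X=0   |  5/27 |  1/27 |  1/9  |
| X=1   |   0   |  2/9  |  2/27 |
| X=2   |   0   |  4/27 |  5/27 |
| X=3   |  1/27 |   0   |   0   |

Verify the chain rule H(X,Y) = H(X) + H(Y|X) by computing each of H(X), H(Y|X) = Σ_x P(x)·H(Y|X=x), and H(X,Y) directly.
H(X) = 1.7527 bits, H(Y|X) = 1.0213 bits, H(X,Y) = 2.7740 bits

Marginal of X (row sums):
  P(X=0) = 5/27 + 1/27 + 1/9 = 1/3
  P(X=1) = 0 + 2/9 + 2/27 = 8/27
  P(X=2) = 0 + 4/27 + 5/27 = 1/3
  P(X=3) = 1/27 + 0 + 0 = 1/27
H(X) = -[(1/3)·log₂(1/3) + (8/27)·log₂(8/27) + (1/3)·log₂(1/3) + (1/27)·log₂(1/27)]
  = 0.52832 + 0.51997 + 0.52832 + 0.17611 = 1.7527 bits

H(Y|X) = Σ_x P(x)·H(Y|X=x):
  X=0: P(X=0) = 1/3, P(Y|X=0) = (5/9, 1/9, 1/3) → H(Y|X=0) = 1.35164
  X=1: P(X=1) = 8/27, P(Y|X=1) = (0, 3/4, 1/4) → H(Y|X=1) = 0.81128
  X=2: P(X=2) = 1/3, P(Y|X=2) = (0, 4/9, 5/9) → H(Y|X=2) = 0.99108
  X=3: P(X=3) = 1/27, P(Y|X=3) = (1, 0, 0) → H(Y|X=3) = 0.00000
H(Y|X) = (1/3)·1.35164 + (8/27)·0.81128 + (1/3)·0.99108 + (1/27)·0.00000 = 1.0213 bits

H(X,Y) = -Σ_{x,y} P(x,y) log₂ P(x,y). Per-cell terms -P(x,y)·log₂P(x,y):
  X=0: 0.45055, 0.17611, 0.35221
  X=1: 0.00000, 0.48221, 0.27814
  X=2: 0.00000, 0.40813, 0.45055
  X=3: 0.17611, 0.00000, 0.00000
  (cells with P = 0 contribute 0)
Sum of the 12 terms: H(X,Y) = 2.7740 bits

Chain rule check:
  H(X) + H(Y|X) = 1.7527 + 1.0213 = 2.7740 bits
  H(X,Y) = 2.7740 bits
✓ Chain rule verified.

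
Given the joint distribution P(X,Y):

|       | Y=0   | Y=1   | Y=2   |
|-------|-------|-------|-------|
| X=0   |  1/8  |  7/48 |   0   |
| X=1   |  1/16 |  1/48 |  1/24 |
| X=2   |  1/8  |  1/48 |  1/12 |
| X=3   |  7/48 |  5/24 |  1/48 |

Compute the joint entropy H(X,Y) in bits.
3.1204 bits

H(X,Y) = -Σ_{x,y} P(x,y) log₂ P(x,y). Per-cell terms -P(x,y)·log₂P(x,y):
  X=0: 0.375000, 0.405068, 0.000000
  X=1: 0.250000, 0.116353, 0.191040
  X=2: 0.375000, 0.116353, 0.298747
  X=3: 0.405068, 0.471466, 0.116353
  (cells with P = 0 contribute 0)
Sum of the 12 terms: H(X,Y) = 3.1204 bits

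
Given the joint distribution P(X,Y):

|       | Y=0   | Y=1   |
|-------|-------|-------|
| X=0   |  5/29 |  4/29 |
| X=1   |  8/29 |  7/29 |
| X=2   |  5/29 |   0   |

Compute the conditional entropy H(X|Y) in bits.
1.3187 bits

H(X|Y) = H(X,Y) - H(Y)

H(X,Y) = -Σ_{x,y} P(x,y) log₂ P(x,y). Per-cell terms -P(x,y)·log₂P(x,y):
  X=0: 0.43725, 0.39420
  X=1: 0.51255, 0.49498
  X=2: 0.43725, 0.00000
  (cells with P = 0 contribute 0)
Sum of the 6 terms: H(X,Y) = 2.27623 bits

Marginal of Y (column sums):
  P(Y=0) = 5/29 + 8/29 + 5/29 = 18/29
  P(Y=1) = 4/29 + 7/29 + 0 = 11/29
H(Y) = -[(18/29)·log₂(18/29) + (11/29)·log₂(11/29)]
  = 0.42707 + 0.53048 = 0.95755 bits

H(X|Y) = H(X,Y) - H(Y) = 2.27623 - 0.95755 = 1.3187 bits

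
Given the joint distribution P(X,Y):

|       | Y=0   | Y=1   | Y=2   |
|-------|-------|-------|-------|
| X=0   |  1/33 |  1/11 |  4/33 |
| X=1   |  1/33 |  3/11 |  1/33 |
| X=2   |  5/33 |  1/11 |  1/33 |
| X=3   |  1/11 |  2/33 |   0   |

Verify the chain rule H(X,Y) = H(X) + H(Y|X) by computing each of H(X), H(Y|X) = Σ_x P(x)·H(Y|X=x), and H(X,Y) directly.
H(X) = 1.9476 bits, H(Y|X) = 1.1451 bits, H(X,Y) = 3.0928 bits

Marginal of X (row sums):
  P(X=0) = 1/33 + 1/11 + 4/33 = 8/33
  P(X=1) = 1/33 + 3/11 + 1/33 = 1/3
  P(X=2) = 5/33 + 1/11 + 1/33 = 3/11
  P(X=3) = 1/11 + 2/33 + 0 = 5/33
H(X) = -[(8/33)·log₂(8/33) + (1/3)·log₂(1/3) + (3/11)·log₂(3/11) + (5/33)·log₂(5/33)]
  = 0.495611 + 0.528321 + 0.511219 + 0.412495 = 1.9476 bits

H(Y|X) = Σ_x P(x)·H(Y|X=x):
  X=0: P(X=0) = 8/33, P(Y|X=0) = (1/8, 3/8, 1/2) → H(Y|X=0) = 1.405639
  X=1: P(X=1) = 1/3, P(Y|X=1) = (1/11, 9/11, 1/11) → H(Y|X=1) = 0.865857
  X=2: P(X=2) = 3/11, P(Y|X=2) = (5/9, 1/3, 1/9) → H(Y|X=2) = 1.351644
  X=3: P(X=3) = 5/33, P(Y|X=3) = (3/5, 2/5, 0) → H(Y|X=3) = 0.970951
H(Y|X) = (8/33)·1.405639 + (1/3)·0.865857 + (3/11)·1.351644 + (5/33)·0.970951 = 1.1451 bits

H(X,Y) = -Σ_{x,y} P(x,y) log₂ P(x,y). Per-cell terms -P(x,y)·log₂P(x,y):
  X=0: 0.152860, 0.314494, 0.369017
  X=1: 0.152860, 0.511219, 0.152860
  X=2: 0.412495, 0.314494, 0.152860
  X=3: 0.314494, 0.245115, 0.000000
  (cells with P = 0 contribute 0)
Sum of the 12 terms: H(X,Y) = 3.0928 bits

Chain rule check:
  H(X) + H(Y|X) = 1.9476 + 1.1451 = 3.0927 bits
  H(X,Y) = 3.0928 bits
✓ Chain rule verified (Δ = 0.0001 is 4-dp rounding noise: each of the three values was rounded independently).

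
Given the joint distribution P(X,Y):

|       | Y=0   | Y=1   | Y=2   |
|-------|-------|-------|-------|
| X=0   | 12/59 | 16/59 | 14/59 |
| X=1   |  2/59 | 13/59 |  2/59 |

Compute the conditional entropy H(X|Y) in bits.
0.7755 bits

H(X|Y) = H(X,Y) - H(Y)

H(X,Y) = -Σ_{x,y} P(x,y) log₂ P(x,y). Per-cell terms -P(x,y)·log₂P(x,y):
  X=0: 0.46732486, 0.51054727, 0.49244125
  X=1: 0.16551332, 0.48082446, 0.16551332
Sum of the 6 terms: H(X,Y) = 2.2821645 bits

Marginal of Y (column sums):
  P(Y=0) = 12/59 + 2/59 = 14/59
  P(Y=1) = 16/59 + 13/59 = 29/59
  P(Y=2) = 14/59 + 2/59 = 16/59
H(Y) = -[(14/59)·log₂(14/59) + (29/59)·log₂(29/59) + (16/59)·log₂(16/59)]
  = 0.49244125 + 0.50364745 + 0.51054727 = 1.5066360 bits

H(X|Y) = H(X,Y) - H(Y) = 2.2821645 - 1.5066360 = 0.7755 bits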